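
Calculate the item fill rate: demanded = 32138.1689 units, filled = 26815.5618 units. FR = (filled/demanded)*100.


FR = 26815.5618 / 32138.1689 * 100 = 83.4384

83.4384%


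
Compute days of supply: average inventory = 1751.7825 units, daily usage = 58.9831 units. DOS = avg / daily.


DOS = 1751.7825 / 58.9831 = 29.6997

29.6997 days


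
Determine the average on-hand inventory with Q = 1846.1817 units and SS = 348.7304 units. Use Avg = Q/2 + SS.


Q/2 = 923.0909
Avg = 923.0909 + 348.7304 = 1271.8212

1271.8212 units


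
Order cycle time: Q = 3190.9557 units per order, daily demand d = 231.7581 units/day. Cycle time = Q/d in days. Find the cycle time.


Cycle = 3190.9557 / 231.7581 = 13.7685

13.7685 days


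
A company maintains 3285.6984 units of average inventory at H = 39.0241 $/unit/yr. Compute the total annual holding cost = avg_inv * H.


Cost = 3285.6984 * 39.0241 = 128221.4229

128221.4229 $/yr


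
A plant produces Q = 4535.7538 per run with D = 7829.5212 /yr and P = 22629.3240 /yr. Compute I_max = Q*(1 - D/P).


D/P = 0.3460
1 - D/P = 0.6540
I_max = 4535.7538 * 0.6540 = 2966.4281

2966.4281 units


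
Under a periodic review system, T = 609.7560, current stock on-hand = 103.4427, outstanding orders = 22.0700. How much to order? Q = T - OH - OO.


Inventory position = OH + OO = 103.4427 + 22.0700 = 125.5127
Q = 609.7560 - 125.5127 = 484.2433

484.2433 units


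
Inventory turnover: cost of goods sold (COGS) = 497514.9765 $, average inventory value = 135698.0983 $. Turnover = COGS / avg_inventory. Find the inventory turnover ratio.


Turnover = 497514.9765 / 135698.0983 = 3.6663

3.6663


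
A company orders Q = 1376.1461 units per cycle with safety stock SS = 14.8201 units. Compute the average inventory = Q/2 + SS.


Q/2 = 688.0730
Avg = 688.0730 + 14.8201 = 702.8931

702.8931 units


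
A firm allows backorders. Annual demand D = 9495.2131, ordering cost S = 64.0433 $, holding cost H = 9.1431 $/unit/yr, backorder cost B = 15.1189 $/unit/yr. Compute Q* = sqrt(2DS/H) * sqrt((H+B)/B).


sqrt(2DS/H) = 364.7182
sqrt((H+B)/B) = 1.2668
Q* = 364.7182 * 1.2668 = 462.0199

462.0199 units


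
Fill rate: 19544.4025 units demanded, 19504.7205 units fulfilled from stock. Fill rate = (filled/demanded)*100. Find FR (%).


FR = 19504.7205 / 19544.4025 * 100 = 99.7970

99.7970%


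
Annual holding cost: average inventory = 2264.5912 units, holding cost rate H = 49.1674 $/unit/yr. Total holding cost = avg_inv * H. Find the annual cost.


Cost = 2264.5912 * 49.1674 = 111344.0614

111344.0614 $/yr


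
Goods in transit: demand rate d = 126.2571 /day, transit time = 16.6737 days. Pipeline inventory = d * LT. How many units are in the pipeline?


Pipeline = 126.2571 * 16.6737 = 2105.1730

2105.1730 units


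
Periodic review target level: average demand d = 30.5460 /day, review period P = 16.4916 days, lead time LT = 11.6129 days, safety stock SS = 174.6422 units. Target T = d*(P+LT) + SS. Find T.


P + LT = 28.1045
d*(P+LT) = 30.5460 * 28.1045 = 858.4801
T = 858.4801 + 174.6422 = 1033.1223

1033.1223 units


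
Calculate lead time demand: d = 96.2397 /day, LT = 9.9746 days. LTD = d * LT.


LTD = 96.2397 * 9.9746 = 959.9525

959.9525 units


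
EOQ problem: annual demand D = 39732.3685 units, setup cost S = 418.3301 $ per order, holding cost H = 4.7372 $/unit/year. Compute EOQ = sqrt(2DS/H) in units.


2*D*S = 2 * 39732.3685 * 418.3301 = 33242491.3757
2*D*S/H = 7017329.0922
EOQ = sqrt(7017329.0922) = 2649.0242

2649.0242 units


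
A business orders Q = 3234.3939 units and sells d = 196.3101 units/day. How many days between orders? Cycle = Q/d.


Cycle = 3234.3939 / 196.3101 = 16.4759

16.4759 days


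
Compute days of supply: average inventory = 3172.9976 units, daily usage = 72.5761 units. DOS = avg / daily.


DOS = 3172.9976 / 72.5761 = 43.7196

43.7196 days


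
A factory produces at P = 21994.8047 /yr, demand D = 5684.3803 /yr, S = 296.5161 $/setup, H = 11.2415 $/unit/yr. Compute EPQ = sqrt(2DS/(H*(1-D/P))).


1 - D/P = 1 - 0.2584 = 0.7416
H*(1-D/P) = 8.3362
2DS = 3371020.5549
EPQ = sqrt(404382.1568) = 635.9105

635.9105 units


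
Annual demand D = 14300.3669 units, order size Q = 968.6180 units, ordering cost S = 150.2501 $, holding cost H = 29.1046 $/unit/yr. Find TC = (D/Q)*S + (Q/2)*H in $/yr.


Ordering cost = D*S/Q = 2218.2445
Holding cost = Q*H/2 = 14095.6197
TC = 2218.2445 + 14095.6197 = 16313.8642

16313.8642 $/yr


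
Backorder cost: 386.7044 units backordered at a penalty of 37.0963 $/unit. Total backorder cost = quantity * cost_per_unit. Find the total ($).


Total = 386.7044 * 37.0963 = 14345.3024

14345.3024 $


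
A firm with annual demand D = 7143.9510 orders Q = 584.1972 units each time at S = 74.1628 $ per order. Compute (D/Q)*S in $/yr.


Number of orders = D/Q = 12.2287
Cost = 12.2287 * 74.1628 = 906.9119

906.9119 $/yr


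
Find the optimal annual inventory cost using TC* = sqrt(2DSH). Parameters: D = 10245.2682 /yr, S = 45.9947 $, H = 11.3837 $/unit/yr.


2*D*S*H = 10728637.2159
TC* = sqrt(10728637.2159) = 3275.4598

3275.4598 $/yr


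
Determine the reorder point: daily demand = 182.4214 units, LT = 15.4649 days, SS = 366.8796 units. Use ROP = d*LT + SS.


d*LT = 182.4214 * 15.4649 = 2821.1287
ROP = 2821.1287 + 366.8796 = 3188.0083

3188.0083 units


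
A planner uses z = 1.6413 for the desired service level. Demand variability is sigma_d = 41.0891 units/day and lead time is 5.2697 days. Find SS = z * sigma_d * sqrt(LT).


sqrt(LT) = sqrt(5.2697) = 2.2956
SS = 1.6413 * 41.0891 * 2.2956 = 154.8130

154.8130 units


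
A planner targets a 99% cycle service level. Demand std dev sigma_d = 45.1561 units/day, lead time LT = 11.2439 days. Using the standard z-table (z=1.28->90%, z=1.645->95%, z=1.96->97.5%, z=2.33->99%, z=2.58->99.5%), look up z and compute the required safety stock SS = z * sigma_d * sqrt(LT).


From the table, SL = 99% corresponds to z = 2.33
sqrt(LT) = sqrt(11.2439) = 3.3532
SS = 2.33 * 45.1561 * 3.3532 = 352.8018

352.8018 units


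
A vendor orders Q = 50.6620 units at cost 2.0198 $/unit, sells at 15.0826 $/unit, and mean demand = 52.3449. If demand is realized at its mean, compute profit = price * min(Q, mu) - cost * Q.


Sales at mu = min(50.6620, 52.3449) = 50.6620
Revenue = 15.0826 * 50.6620 = 764.1147
Total cost = 2.0198 * 50.6620 = 102.3271
Profit = 764.1147 - 102.3271 = 661.7876

661.7876 $


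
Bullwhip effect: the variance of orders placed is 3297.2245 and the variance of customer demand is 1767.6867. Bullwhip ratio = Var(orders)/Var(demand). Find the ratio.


BW = 3297.2245 / 1767.6867 = 1.8653

1.8653


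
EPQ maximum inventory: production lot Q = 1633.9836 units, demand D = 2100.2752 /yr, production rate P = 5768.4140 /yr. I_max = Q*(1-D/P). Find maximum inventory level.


D/P = 0.3641
1 - D/P = 0.6359
I_max = 1633.9836 * 0.6359 = 1039.0514

1039.0514 units


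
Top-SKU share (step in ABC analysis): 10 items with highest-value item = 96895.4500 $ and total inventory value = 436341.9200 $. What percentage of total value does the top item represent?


Top item = 96895.4500
Total = 436341.9200
Percentage = 96895.4500 / 436341.9200 * 100 = 22.2063

22.2063%


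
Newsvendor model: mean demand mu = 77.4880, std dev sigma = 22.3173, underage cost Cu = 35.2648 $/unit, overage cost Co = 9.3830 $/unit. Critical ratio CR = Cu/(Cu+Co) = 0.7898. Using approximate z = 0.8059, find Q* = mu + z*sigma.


CR = Cu/(Cu+Co) = 35.2648/(35.2648+9.3830) = 0.7898
z = 0.8059
Q* = 77.4880 + 0.8059 * 22.3173 = 95.4735

95.4735 units


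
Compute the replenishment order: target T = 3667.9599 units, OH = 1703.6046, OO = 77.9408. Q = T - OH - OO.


Inventory position = OH + OO = 1703.6046 + 77.9408 = 1781.5454
Q = 3667.9599 - 1781.5454 = 1886.4145

1886.4145 units


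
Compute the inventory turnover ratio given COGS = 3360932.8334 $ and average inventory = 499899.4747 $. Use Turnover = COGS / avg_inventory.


Turnover = 3360932.8334 / 499899.4747 = 6.7232

6.7232


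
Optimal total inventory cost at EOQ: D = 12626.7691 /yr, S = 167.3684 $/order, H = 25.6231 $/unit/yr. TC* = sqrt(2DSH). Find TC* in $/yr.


2*D*S*H = 108299729.1245
TC* = sqrt(108299729.1245) = 10406.7156

10406.7156 $/yr


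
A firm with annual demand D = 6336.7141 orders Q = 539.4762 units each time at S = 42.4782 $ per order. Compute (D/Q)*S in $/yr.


Number of orders = D/Q = 11.7460
Cost = 11.7460 * 42.4782 = 498.9510

498.9510 $/yr


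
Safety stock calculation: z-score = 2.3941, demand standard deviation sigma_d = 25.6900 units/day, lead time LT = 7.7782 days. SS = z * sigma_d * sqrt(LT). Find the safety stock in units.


sqrt(LT) = sqrt(7.7782) = 2.7889
SS = 2.3941 * 25.6900 * 2.7889 = 171.5323

171.5323 units


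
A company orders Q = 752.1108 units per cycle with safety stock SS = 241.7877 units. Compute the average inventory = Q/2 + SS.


Q/2 = 376.0554
Avg = 376.0554 + 241.7877 = 617.8431

617.8431 units


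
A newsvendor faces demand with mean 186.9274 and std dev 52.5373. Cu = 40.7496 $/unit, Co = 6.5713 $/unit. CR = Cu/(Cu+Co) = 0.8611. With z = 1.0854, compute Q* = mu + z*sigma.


CR = Cu/(Cu+Co) = 40.7496/(40.7496+6.5713) = 0.8611
z = 1.0854
Q* = 186.9274 + 1.0854 * 52.5373 = 243.9514

243.9514 units


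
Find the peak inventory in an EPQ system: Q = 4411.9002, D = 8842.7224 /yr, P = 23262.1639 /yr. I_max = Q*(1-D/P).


D/P = 0.3801
1 - D/P = 0.6199
I_max = 4411.9002 * 0.6199 = 2734.7902

2734.7902 units


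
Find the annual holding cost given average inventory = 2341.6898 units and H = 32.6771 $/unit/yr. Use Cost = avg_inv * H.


Cost = 2341.6898 * 32.6771 = 76519.6318

76519.6318 $/yr


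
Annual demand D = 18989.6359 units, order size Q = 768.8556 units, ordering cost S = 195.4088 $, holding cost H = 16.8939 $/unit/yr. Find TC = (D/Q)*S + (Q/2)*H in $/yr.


Ordering cost = D*S/Q = 4826.3184
Holding cost = Q*H/2 = 6494.4848
TC = 4826.3184 + 6494.4848 = 11320.8033

11320.8033 $/yr


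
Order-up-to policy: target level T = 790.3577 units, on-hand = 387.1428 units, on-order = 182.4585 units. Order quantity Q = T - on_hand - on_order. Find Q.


Inventory position = OH + OO = 387.1428 + 182.4585 = 569.6013
Q = 790.3577 - 569.6013 = 220.7564

220.7564 units


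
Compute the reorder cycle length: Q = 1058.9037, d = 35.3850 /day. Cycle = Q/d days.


Cycle = 1058.9037 / 35.3850 = 29.9252

29.9252 days


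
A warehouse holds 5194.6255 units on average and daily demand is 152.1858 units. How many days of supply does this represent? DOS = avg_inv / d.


DOS = 5194.6255 / 152.1858 = 34.1334

34.1334 days


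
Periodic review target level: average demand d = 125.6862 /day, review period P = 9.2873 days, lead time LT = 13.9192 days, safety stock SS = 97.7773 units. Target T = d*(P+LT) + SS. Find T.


P + LT = 23.2065
d*(P+LT) = 125.6862 * 23.2065 = 2916.7368
T = 2916.7368 + 97.7773 = 3014.5141

3014.5141 units


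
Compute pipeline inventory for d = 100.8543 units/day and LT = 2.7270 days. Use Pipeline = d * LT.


Pipeline = 100.8543 * 2.7270 = 275.0297

275.0297 units


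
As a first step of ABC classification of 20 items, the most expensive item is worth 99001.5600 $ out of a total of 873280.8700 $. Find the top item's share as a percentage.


Top item = 99001.5600
Total = 873280.8700
Percentage = 99001.5600 / 873280.8700 * 100 = 11.3367

11.3367%


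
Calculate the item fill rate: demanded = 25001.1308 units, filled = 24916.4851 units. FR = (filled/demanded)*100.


FR = 24916.4851 / 25001.1308 * 100 = 99.6614

99.6614%


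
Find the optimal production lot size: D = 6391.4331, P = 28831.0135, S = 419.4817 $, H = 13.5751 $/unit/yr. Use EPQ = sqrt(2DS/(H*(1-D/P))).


1 - D/P = 1 - 0.2217 = 0.7783
H*(1-D/P) = 10.5657
2DS = 5362178.4444
EPQ = sqrt(507508.5962) = 712.3964

712.3964 units


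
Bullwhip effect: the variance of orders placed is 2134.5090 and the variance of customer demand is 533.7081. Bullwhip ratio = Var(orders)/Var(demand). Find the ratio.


BW = 2134.5090 / 533.7081 = 3.9994

3.9994


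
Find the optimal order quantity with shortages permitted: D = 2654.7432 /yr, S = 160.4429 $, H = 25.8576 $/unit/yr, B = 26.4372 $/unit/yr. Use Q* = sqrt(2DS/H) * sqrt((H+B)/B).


sqrt(2DS/H) = 181.5066
sqrt((H+B)/B) = 1.4064
Q* = 181.5066 * 1.4064 = 255.2783

255.2783 units


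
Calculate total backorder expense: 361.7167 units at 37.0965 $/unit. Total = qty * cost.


Total = 361.7167 * 37.0965 = 13418.4236

13418.4236 $


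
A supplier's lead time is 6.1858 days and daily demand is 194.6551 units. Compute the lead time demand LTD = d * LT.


LTD = 194.6551 * 6.1858 = 1204.0975

1204.0975 units


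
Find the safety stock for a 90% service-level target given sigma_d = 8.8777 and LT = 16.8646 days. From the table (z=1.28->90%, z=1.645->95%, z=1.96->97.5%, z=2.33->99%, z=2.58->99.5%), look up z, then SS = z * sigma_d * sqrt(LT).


From the table, SL = 90% corresponds to z = 1.28
sqrt(LT) = sqrt(16.8646) = 4.1067
SS = 1.28 * 8.8777 * 4.1067 = 46.6658

46.6658 units


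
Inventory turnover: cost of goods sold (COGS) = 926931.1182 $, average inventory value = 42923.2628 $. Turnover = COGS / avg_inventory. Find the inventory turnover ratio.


Turnover = 926931.1182 / 42923.2628 = 21.5951

21.5951


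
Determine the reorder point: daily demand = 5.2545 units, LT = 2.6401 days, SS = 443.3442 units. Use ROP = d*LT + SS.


d*LT = 5.2545 * 2.6401 = 13.8724
ROP = 13.8724 + 443.3442 = 457.2166

457.2166 units


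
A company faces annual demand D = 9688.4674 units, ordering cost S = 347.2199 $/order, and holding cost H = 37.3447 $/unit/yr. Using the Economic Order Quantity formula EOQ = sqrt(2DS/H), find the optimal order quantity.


2*D*S = 2 * 9688.4674 * 347.2199 = 6728057.3636
2*D*S/H = 180160.9697
EOQ = sqrt(180160.9697) = 424.4537

424.4537 units


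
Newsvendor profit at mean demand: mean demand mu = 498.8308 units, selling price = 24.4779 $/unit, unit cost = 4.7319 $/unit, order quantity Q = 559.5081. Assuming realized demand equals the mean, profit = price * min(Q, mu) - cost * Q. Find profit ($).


Sales at mu = min(559.5081, 498.8308) = 498.8308
Revenue = 24.4779 * 498.8308 = 12210.3304
Total cost = 4.7319 * 559.5081 = 2647.5364
Profit = 12210.3304 - 2647.5364 = 9562.7941

9562.7941 $


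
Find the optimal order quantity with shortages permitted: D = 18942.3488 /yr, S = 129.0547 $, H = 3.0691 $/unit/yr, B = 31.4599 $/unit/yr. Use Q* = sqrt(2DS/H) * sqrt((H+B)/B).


sqrt(2DS/H) = 1262.1568
sqrt((H+B)/B) = 1.0476
Q* = 1262.1568 * 1.0476 = 1322.2898

1322.2898 units


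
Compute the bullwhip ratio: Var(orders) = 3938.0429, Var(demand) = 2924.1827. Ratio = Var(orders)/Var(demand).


BW = 3938.0429 / 2924.1827 = 1.3467

1.3467


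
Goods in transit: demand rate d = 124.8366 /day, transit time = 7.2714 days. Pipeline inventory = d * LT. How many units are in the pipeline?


Pipeline = 124.8366 * 7.2714 = 907.7369

907.7369 units


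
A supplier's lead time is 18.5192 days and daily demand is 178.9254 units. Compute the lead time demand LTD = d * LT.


LTD = 178.9254 * 18.5192 = 3313.5553

3313.5553 units


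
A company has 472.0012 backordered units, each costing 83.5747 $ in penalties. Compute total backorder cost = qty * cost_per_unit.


Total = 472.0012 * 83.5747 = 39447.3587

39447.3587 $


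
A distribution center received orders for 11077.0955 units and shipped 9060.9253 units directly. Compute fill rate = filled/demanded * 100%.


FR = 9060.9253 / 11077.0955 * 100 = 81.7987

81.7987%


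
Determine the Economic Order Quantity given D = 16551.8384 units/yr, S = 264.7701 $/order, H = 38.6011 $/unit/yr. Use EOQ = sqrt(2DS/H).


2*D*S = 2 * 16551.8384 * 264.7701 = 8764863.8167
2*D*S/H = 227062.5401
EOQ = sqrt(227062.5401) = 476.5108

476.5108 units


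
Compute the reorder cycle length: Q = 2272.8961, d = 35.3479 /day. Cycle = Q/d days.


Cycle = 2272.8961 / 35.3479 = 64.3007

64.3007 days


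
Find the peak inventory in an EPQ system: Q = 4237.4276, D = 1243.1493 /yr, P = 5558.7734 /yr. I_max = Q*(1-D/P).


D/P = 0.2236
1 - D/P = 0.7764
I_max = 4237.4276 * 0.7764 = 3289.7806

3289.7806 units


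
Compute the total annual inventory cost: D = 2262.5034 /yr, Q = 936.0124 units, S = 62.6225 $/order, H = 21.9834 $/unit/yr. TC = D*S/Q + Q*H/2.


Ordering cost = D*S/Q = 151.3694
Holding cost = Q*H/2 = 10288.3675
TC = 151.3694 + 10288.3675 = 10439.7369

10439.7369 $/yr


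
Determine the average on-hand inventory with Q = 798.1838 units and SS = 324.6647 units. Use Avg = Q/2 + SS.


Q/2 = 399.0919
Avg = 399.0919 + 324.6647 = 723.7566

723.7566 units


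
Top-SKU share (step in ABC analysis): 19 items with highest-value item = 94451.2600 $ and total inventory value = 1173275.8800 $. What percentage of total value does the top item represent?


Top item = 94451.2600
Total = 1173275.8800
Percentage = 94451.2600 / 1173275.8800 * 100 = 8.0502

8.0502%


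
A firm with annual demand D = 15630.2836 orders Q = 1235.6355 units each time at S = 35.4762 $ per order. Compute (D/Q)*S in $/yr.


Number of orders = D/Q = 12.6496
Cost = 12.6496 * 35.4762 = 448.7594

448.7594 $/yr


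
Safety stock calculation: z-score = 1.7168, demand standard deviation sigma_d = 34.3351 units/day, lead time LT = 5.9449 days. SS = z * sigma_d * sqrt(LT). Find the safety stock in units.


sqrt(LT) = sqrt(5.9449) = 2.4382
SS = 1.7168 * 34.3351 * 2.4382 = 143.7243

143.7243 units


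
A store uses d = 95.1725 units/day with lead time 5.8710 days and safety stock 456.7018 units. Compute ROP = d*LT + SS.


d*LT = 95.1725 * 5.8710 = 558.7577
ROP = 558.7577 + 456.7018 = 1015.4595

1015.4595 units


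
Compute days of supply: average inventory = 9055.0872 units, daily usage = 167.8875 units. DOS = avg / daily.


DOS = 9055.0872 / 167.8875 = 53.9354

53.9354 days


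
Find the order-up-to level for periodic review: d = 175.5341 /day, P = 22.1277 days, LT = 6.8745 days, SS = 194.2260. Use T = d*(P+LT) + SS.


P + LT = 29.0022
d*(P+LT) = 175.5341 * 29.0022 = 5090.8751
T = 5090.8751 + 194.2260 = 5285.1011

5285.1011 units


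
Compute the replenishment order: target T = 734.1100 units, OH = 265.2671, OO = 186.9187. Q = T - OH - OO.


Inventory position = OH + OO = 265.2671 + 186.9187 = 452.1858
Q = 734.1100 - 452.1858 = 281.9242

281.9242 units


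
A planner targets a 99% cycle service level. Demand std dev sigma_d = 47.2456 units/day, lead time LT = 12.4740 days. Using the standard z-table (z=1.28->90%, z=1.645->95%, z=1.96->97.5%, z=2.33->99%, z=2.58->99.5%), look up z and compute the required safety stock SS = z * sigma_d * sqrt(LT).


From the table, SL = 99% corresponds to z = 2.33
sqrt(LT) = sqrt(12.4740) = 3.5319
SS = 2.33 * 47.2456 * 3.5319 = 388.7945

388.7945 units


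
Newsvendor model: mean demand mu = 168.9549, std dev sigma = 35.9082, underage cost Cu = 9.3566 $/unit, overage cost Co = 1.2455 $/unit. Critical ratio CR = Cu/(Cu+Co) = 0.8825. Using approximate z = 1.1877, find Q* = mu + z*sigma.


CR = Cu/(Cu+Co) = 9.3566/(9.3566+1.2455) = 0.8825
z = 1.1877
Q* = 168.9549 + 1.1877 * 35.9082 = 211.6031

211.6031 units


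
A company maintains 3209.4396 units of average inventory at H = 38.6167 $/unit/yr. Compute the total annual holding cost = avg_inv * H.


Cost = 3209.4396 * 38.6167 = 123937.9662

123937.9662 $/yr


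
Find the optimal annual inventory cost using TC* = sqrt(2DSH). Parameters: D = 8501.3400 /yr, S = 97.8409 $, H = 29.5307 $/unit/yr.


2*D*S*H = 49126017.8672
TC* = sqrt(49126017.8672) = 7008.9955

7008.9955 $/yr


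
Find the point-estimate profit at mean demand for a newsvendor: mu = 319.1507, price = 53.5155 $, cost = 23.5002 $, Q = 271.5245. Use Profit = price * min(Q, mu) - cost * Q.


Sales at mu = min(271.5245, 319.1507) = 271.5245
Revenue = 53.5155 * 271.5245 = 14530.7694
Total cost = 23.5002 * 271.5245 = 6380.8801
Profit = 14530.7694 - 6380.8801 = 8149.8893

8149.8893 $


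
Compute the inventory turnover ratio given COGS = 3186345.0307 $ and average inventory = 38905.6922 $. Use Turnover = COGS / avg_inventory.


Turnover = 3186345.0307 / 38905.6922 = 81.8992

81.8992


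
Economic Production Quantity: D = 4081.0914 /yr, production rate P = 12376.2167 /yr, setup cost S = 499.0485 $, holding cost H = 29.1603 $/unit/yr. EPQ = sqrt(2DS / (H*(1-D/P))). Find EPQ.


1 - D/P = 1 - 0.3298 = 0.6702
H*(1-D/P) = 19.5446
2DS = 4073325.0831
EPQ = sqrt(208411.6723) = 456.5213

456.5213 units


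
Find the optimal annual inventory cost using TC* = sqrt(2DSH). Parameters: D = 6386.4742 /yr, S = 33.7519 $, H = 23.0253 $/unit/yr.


2*D*S*H = 9926466.4887
TC* = sqrt(9926466.4887) = 3150.6295

3150.6295 $/yr


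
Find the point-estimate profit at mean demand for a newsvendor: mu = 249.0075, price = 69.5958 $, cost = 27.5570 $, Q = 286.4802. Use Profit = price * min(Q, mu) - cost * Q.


Sales at mu = min(286.4802, 249.0075) = 249.0075
Revenue = 69.5958 * 249.0075 = 17329.8762
Total cost = 27.5570 * 286.4802 = 7894.5349
Profit = 17329.8762 - 7894.5349 = 9435.3413

9435.3413 $


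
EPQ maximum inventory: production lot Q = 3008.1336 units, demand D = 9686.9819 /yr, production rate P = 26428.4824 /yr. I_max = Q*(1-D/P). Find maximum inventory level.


D/P = 0.3665
1 - D/P = 0.6335
I_max = 3008.1336 * 0.6335 = 1905.5453

1905.5453 units


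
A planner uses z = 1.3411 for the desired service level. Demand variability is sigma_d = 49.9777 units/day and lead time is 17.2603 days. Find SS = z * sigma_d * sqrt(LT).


sqrt(LT) = sqrt(17.2603) = 4.1546
SS = 1.3411 * 49.9777 * 4.1546 = 278.4592

278.4592 units


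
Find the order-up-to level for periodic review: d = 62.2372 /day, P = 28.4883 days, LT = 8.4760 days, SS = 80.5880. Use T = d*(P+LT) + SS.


P + LT = 36.9643
d*(P+LT) = 62.2372 * 36.9643 = 2300.5545
T = 2300.5545 + 80.5880 = 2381.1425

2381.1425 units


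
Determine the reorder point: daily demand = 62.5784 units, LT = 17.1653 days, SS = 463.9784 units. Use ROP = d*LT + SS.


d*LT = 62.5784 * 17.1653 = 1074.1770
ROP = 1074.1770 + 463.9784 = 1538.1554

1538.1554 units


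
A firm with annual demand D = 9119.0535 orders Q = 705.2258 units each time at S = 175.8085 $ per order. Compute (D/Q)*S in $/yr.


Number of orders = D/Q = 12.9307
Cost = 12.9307 * 175.8085 = 2273.3245

2273.3245 $/yr


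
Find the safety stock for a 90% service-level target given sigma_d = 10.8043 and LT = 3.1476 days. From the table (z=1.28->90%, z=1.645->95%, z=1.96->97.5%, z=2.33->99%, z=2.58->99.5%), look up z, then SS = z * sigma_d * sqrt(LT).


From the table, SL = 90% corresponds to z = 1.28
sqrt(LT) = sqrt(3.1476) = 1.7741
SS = 1.28 * 10.8043 * 1.7741 = 24.5356

24.5356 units


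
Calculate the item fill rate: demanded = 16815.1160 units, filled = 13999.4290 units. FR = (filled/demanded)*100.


FR = 13999.4290 / 16815.1160 * 100 = 83.2550

83.2550%


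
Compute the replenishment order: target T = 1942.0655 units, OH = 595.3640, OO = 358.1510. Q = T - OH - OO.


Inventory position = OH + OO = 595.3640 + 358.1510 = 953.5150
Q = 1942.0655 - 953.5150 = 988.5505

988.5505 units


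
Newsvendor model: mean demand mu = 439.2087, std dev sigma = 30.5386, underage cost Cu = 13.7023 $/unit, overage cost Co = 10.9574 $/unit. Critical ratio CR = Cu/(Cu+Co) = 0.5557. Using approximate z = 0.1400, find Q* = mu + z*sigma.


CR = Cu/(Cu+Co) = 13.7023/(13.7023+10.9574) = 0.5557
z = 0.1400
Q* = 439.2087 + 0.1400 * 30.5386 = 443.4841

443.4841 units


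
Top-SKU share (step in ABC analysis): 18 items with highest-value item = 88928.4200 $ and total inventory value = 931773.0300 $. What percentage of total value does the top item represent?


Top item = 88928.4200
Total = 931773.0300
Percentage = 88928.4200 / 931773.0300 * 100 = 9.5440

9.5440%


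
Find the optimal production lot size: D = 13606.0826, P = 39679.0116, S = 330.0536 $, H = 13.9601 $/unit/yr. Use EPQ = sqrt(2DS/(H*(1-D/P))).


1 - D/P = 1 - 0.3429 = 0.6571
H*(1-D/P) = 9.1731
2DS = 8981473.0881
EPQ = sqrt(979106.8005) = 989.4983

989.4983 units


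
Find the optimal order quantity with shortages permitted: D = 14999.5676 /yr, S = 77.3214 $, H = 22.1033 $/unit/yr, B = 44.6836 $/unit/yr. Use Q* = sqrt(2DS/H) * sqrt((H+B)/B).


sqrt(2DS/H) = 323.9483
sqrt((H+B)/B) = 1.2226
Q* = 323.9483 * 1.2226 = 396.0475

396.0475 units


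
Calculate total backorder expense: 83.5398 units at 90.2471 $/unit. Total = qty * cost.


Total = 83.5398 * 90.2471 = 7539.2247

7539.2247 $


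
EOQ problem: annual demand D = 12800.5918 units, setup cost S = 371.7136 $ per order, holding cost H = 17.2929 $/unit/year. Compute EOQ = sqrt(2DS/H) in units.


2*D*S = 2 * 12800.5918 * 371.7136 = 9516308.1202
2*D*S/H = 550301.4601
EOQ = sqrt(550301.4601) = 741.8231

741.8231 units


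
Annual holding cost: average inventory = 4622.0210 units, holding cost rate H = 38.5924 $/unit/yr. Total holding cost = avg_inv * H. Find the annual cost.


Cost = 4622.0210 * 38.5924 = 178374.8832

178374.8832 $/yr


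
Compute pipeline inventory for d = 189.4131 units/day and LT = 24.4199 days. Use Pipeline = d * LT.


Pipeline = 189.4131 * 24.4199 = 4625.4490

4625.4490 units


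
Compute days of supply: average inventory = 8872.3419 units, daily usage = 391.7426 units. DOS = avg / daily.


DOS = 8872.3419 / 391.7426 = 22.6484

22.6484 days


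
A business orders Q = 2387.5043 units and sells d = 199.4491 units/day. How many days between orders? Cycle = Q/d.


Cycle = 2387.5043 / 199.4491 = 11.9705

11.9705 days


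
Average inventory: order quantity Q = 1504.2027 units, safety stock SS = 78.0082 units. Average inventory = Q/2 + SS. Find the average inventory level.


Q/2 = 752.1014
Avg = 752.1014 + 78.0082 = 830.1096

830.1096 units


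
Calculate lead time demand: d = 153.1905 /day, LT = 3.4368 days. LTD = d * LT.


LTD = 153.1905 * 3.4368 = 526.4851

526.4851 units


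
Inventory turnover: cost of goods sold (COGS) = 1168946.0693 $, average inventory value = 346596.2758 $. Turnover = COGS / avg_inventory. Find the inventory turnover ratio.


Turnover = 1168946.0693 / 346596.2758 = 3.3726

3.3726


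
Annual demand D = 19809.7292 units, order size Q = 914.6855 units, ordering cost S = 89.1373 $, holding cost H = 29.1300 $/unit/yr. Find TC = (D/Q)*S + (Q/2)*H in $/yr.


Ordering cost = D*S/Q = 1930.4841
Holding cost = Q*H/2 = 13322.3943
TC = 1930.4841 + 13322.3943 = 15252.8784

15252.8784 $/yr


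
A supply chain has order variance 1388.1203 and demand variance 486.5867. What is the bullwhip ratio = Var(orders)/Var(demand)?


BW = 1388.1203 / 486.5867 = 2.8528

2.8528


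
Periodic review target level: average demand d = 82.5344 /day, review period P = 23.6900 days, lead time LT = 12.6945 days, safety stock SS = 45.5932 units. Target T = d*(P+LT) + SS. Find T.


P + LT = 36.3845
d*(P+LT) = 82.5344 * 36.3845 = 3002.9729
T = 3002.9729 + 45.5932 = 3048.5661

3048.5661 units


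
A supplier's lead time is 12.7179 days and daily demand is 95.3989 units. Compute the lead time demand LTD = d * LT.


LTD = 95.3989 * 12.7179 = 1213.2737

1213.2737 units


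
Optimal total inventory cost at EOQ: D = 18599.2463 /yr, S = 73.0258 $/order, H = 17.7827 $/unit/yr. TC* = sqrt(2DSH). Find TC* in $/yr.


2*D*S*H = 48305809.7407
TC* = sqrt(48305809.7407) = 6950.2381

6950.2381 $/yr


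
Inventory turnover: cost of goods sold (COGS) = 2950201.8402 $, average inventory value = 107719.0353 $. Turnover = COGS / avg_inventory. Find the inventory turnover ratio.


Turnover = 2950201.8402 / 107719.0353 = 27.3879

27.3879


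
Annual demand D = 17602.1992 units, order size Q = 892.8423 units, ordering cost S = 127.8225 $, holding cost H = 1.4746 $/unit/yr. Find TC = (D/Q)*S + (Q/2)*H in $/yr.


Ordering cost = D*S/Q = 2519.9939
Holding cost = Q*H/2 = 658.2926
TC = 2519.9939 + 658.2926 = 3178.2865

3178.2865 $/yr


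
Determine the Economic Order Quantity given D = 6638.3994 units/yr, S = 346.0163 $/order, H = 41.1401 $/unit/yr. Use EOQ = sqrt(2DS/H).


2*D*S = 2 * 6638.3994 * 346.0163 = 4593988.7966
2*D*S/H = 111666.9332
EOQ = sqrt(111666.9332) = 334.1660

334.1660 units


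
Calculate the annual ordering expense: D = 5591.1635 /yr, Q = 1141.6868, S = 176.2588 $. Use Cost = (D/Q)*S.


Number of orders = D/Q = 4.8973
Cost = 4.8973 * 176.2588 = 863.1892

863.1892 $/yr


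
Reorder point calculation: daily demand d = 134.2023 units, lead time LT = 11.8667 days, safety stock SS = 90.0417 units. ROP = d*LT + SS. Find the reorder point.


d*LT = 134.2023 * 11.8667 = 1592.5384
ROP = 1592.5384 + 90.0417 = 1682.5801

1682.5801 units


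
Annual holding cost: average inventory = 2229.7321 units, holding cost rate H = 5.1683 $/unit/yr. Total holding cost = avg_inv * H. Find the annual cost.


Cost = 2229.7321 * 5.1683 = 11523.9244

11523.9244 $/yr


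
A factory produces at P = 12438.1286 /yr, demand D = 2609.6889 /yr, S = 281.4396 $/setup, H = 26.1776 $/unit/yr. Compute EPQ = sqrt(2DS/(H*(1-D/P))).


1 - D/P = 1 - 0.2098 = 0.7902
H*(1-D/P) = 20.6852
2DS = 1468939.6003
EPQ = sqrt(71014.0983) = 266.4847

266.4847 units


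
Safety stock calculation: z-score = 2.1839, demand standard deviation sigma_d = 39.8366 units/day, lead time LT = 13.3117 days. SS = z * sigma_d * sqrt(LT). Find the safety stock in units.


sqrt(LT) = sqrt(13.3117) = 3.6485
SS = 2.1839 * 39.8366 * 3.6485 = 317.4182

317.4182 units


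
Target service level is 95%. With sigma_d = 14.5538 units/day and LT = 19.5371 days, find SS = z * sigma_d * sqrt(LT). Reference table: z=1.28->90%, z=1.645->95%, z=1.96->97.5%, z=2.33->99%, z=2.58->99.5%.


From the table, SL = 95% corresponds to z = 1.645
sqrt(LT) = sqrt(19.5371) = 4.4201
SS = 1.645 * 14.5538 * 4.4201 = 105.8211

105.8211 units


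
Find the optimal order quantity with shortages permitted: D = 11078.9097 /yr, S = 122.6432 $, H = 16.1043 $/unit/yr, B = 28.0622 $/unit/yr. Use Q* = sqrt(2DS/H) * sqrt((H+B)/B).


sqrt(2DS/H) = 410.7848
sqrt((H+B)/B) = 1.2545
Q* = 410.7848 * 1.2545 = 515.3472

515.3472 units


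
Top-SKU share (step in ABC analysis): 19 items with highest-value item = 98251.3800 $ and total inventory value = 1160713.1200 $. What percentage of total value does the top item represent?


Top item = 98251.3800
Total = 1160713.1200
Percentage = 98251.3800 / 1160713.1200 * 100 = 8.4647

8.4647%


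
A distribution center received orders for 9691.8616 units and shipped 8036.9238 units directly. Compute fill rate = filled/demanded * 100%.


FR = 8036.9238 / 9691.8616 * 100 = 82.9245

82.9245%


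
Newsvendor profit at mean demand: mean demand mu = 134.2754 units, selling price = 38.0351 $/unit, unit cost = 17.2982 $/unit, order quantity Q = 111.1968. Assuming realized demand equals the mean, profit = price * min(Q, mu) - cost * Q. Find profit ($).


Sales at mu = min(111.1968, 134.2754) = 111.1968
Revenue = 38.0351 * 111.1968 = 4229.3814
Total cost = 17.2982 * 111.1968 = 1923.5045
Profit = 4229.3814 - 1923.5045 = 2305.8769

2305.8769 $


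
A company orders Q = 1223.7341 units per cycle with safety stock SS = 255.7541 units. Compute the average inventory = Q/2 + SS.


Q/2 = 611.8670
Avg = 611.8670 + 255.7541 = 867.6211

867.6211 units


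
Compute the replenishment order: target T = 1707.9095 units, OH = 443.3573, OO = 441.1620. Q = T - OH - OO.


Inventory position = OH + OO = 443.3573 + 441.1620 = 884.5193
Q = 1707.9095 - 884.5193 = 823.3902

823.3902 units


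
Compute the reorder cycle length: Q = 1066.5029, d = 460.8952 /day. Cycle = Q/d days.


Cycle = 1066.5029 / 460.8952 = 2.3140

2.3140 days


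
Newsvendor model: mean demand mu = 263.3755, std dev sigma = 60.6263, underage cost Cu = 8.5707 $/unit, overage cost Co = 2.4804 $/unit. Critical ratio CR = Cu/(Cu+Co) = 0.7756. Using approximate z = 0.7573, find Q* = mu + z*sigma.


CR = Cu/(Cu+Co) = 8.5707/(8.5707+2.4804) = 0.7756
z = 0.7573
Q* = 263.3755 + 0.7573 * 60.6263 = 309.2878

309.2878 units


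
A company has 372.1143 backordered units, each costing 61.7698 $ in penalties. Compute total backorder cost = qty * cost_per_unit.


Total = 372.1143 * 61.7698 = 22985.4259

22985.4259 $


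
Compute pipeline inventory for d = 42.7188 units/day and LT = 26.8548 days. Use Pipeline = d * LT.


Pipeline = 42.7188 * 26.8548 = 1147.2048

1147.2048 units


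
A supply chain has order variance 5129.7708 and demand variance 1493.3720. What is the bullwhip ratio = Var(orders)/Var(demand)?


BW = 5129.7708 / 1493.3720 = 3.4350

3.4350


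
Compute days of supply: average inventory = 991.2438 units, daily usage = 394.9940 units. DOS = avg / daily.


DOS = 991.2438 / 394.9940 = 2.5095

2.5095 days


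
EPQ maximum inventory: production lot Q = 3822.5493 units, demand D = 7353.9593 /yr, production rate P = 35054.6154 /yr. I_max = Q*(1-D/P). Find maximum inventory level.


D/P = 0.2098
1 - D/P = 0.7902
I_max = 3822.5493 * 0.7902 = 3020.6329

3020.6329 units


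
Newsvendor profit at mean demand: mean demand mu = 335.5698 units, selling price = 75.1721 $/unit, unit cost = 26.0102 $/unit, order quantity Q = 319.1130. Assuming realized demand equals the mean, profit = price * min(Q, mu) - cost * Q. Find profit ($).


Sales at mu = min(319.1130, 335.5698) = 319.1130
Revenue = 75.1721 * 319.1130 = 23988.3943
Total cost = 26.0102 * 319.1130 = 8300.1930
Profit = 23988.3943 - 8300.1930 = 15688.2014

15688.2014 $


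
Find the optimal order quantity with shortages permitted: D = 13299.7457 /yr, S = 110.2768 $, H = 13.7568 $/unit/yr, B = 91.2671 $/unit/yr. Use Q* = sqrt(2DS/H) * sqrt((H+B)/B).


sqrt(2DS/H) = 461.7640
sqrt((H+B)/B) = 1.0727
Q* = 461.7640 * 1.0727 = 495.3441

495.3441 units


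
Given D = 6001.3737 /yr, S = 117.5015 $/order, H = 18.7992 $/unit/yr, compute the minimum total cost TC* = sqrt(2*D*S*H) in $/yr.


2*D*S*H = 26513279.2114
TC* = sqrt(26513279.2114) = 5149.1047

5149.1047 $/yr


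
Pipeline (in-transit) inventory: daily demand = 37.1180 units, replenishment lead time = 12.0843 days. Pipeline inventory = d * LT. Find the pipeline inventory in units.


Pipeline = 37.1180 * 12.0843 = 448.5450

448.5450 units


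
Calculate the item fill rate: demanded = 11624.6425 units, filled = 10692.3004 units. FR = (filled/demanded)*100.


FR = 10692.3004 / 11624.6425 * 100 = 91.9796

91.9796%


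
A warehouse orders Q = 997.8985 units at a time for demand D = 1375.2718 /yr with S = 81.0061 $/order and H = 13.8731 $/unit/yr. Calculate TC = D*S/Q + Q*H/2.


Ordering cost = D*S/Q = 111.6400
Holding cost = Q*H/2 = 6921.9728
TC = 111.6400 + 6921.9728 = 7033.6129

7033.6129 $/yr


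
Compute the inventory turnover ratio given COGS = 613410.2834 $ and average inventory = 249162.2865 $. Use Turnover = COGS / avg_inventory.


Turnover = 613410.2834 / 249162.2865 = 2.4619

2.4619


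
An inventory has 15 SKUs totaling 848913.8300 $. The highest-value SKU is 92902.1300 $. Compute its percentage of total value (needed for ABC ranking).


Top item = 92902.1300
Total = 848913.8300
Percentage = 92902.1300 / 848913.8300 * 100 = 10.9436

10.9436%


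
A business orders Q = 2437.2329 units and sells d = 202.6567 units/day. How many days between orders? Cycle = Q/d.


Cycle = 2437.2329 / 202.6567 = 12.0264

12.0264 days


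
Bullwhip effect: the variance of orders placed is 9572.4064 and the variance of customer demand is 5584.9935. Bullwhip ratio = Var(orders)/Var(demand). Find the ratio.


BW = 9572.4064 / 5584.9935 = 1.7140

1.7140


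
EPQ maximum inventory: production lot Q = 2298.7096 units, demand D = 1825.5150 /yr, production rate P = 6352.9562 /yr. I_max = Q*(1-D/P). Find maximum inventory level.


D/P = 0.2873
1 - D/P = 0.7127
I_max = 2298.7096 * 0.7127 = 1638.1779

1638.1779 units


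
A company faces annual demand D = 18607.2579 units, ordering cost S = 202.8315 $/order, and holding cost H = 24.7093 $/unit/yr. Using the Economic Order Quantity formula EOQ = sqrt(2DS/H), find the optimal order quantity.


2*D*S = 2 * 18607.2579 * 202.8315 = 7548276.0615
2*D*S/H = 305483.2011
EOQ = sqrt(305483.2011) = 552.7053

552.7053 units


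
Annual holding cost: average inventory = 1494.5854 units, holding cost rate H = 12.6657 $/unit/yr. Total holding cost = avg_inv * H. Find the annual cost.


Cost = 1494.5854 * 12.6657 = 18929.9703

18929.9703 $/yr


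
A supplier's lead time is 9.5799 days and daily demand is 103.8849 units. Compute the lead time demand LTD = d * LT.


LTD = 103.8849 * 9.5799 = 995.2070

995.2070 units


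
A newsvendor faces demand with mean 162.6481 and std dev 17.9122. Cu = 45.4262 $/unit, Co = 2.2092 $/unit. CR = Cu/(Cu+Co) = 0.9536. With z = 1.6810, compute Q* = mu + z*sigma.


CR = Cu/(Cu+Co) = 45.4262/(45.4262+2.2092) = 0.9536
z = 1.6810
Q* = 162.6481 + 1.6810 * 17.9122 = 192.7585

192.7585 units


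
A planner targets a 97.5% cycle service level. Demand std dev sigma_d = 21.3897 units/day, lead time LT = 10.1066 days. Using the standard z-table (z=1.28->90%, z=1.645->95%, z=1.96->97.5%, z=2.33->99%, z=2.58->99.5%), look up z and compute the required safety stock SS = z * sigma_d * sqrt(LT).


From the table, SL = 97.5% corresponds to z = 1.96
sqrt(LT) = sqrt(10.1066) = 3.1791
SS = 1.96 * 21.3897 * 3.1791 = 133.2795

133.2795 units


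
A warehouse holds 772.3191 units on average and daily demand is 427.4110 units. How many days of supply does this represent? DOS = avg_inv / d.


DOS = 772.3191 / 427.4110 = 1.8070

1.8070 days


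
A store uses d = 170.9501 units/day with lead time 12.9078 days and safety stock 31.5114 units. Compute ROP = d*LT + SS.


d*LT = 170.9501 * 12.9078 = 2206.5897
ROP = 2206.5897 + 31.5114 = 2238.1011

2238.1011 units


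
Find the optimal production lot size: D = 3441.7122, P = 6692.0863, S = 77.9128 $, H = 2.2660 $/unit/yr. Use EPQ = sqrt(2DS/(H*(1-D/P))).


1 - D/P = 1 - 0.5143 = 0.4857
H*(1-D/P) = 1.1006
2DS = 536306.8686
EPQ = sqrt(487283.4235) = 698.0569

698.0569 units


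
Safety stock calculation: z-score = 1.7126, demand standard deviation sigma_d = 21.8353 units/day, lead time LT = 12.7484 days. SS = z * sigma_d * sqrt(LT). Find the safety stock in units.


sqrt(LT) = sqrt(12.7484) = 3.5705
SS = 1.7126 * 21.8353 * 3.5705 = 133.5190

133.5190 units


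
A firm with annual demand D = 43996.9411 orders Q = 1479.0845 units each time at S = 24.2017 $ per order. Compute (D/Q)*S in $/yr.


Number of orders = D/Q = 29.7461
Cost = 29.7461 * 24.2017 = 719.9053

719.9053 $/yr


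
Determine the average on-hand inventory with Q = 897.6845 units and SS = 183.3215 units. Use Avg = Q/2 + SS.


Q/2 = 448.8422
Avg = 448.8422 + 183.3215 = 632.1637

632.1637 units


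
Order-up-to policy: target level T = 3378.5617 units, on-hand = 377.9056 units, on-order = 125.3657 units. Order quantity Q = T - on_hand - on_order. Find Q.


Inventory position = OH + OO = 377.9056 + 125.3657 = 503.2713
Q = 3378.5617 - 503.2713 = 2875.2904

2875.2904 units


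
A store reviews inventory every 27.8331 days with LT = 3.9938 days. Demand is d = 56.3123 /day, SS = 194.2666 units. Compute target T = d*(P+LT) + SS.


P + LT = 31.8269
d*(P+LT) = 56.3123 * 31.8269 = 1792.2459
T = 1792.2459 + 194.2666 = 1986.5125

1986.5125 units


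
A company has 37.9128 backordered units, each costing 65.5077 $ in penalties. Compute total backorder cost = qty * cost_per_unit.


Total = 37.9128 * 65.5077 = 2483.5803

2483.5803 $
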